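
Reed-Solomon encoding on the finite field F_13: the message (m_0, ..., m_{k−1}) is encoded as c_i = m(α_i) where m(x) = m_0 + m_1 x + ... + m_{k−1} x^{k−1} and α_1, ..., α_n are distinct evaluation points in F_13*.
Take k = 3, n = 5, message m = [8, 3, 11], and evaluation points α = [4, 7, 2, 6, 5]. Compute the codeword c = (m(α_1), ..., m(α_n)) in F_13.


c = [1, 9, 6, 6, 12]

Message polynomial: m(x) = 8 + 3·x + 11·x^2 (mod 13).
For each evaluation point α_i, compute m(α_i) mod 13:
  α_1 = 4: Horner steps 11 → 8 → 1, so m(4) = 1.
  α_2 = 7: Horner steps 11 → 2 → 9, so m(7) = 9.
  α_3 = 2: Horner steps 11 → 12 → 6, so m(2) = 6.
  α_4 = 6: Horner steps 11 → 4 → 6, so m(6) = 6.
  α_5 = 5: Horner steps 11 → 6 → 12, so m(5) = 12.
Codeword c = [1, 9, 6, 6, 12] ∈ F_13^5.


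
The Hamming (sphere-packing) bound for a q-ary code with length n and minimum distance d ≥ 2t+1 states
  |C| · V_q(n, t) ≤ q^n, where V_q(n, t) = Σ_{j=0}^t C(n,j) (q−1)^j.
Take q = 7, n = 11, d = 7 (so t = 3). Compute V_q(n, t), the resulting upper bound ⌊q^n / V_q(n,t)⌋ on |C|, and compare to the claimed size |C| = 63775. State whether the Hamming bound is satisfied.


V_q(n, t) = 37687, q^n = 1977326743, Hamming bound = 52467, |C| = 63775 > bound (violated).

Step 1: Compute V_q(n, t) = Σ_{j=0}^3 C(n, j) (q−1)^j.
  j = 0: C(11,0)·(6)^0 = 1·1 = 1.
  j = 1: C(11,1)·(6)^1 = 11·6 = 66.
  j = 2: C(11,2)·(6)^2 = 55·36 = 1980.
  j = 3: C(11,3)·(6)^3 = 165·216 = 35640.
  V_q(n, t) = 1 + 66 + 1980 + 35640 = 37687.
Step 2: q^n = 7^11 = 1977326743.
Step 3: Hamming bound ⌊q^n / V_q(n,t)⌋ = ⌊1977326743/37687⌋ = 52467.
Step 4: Compare |C| = 63775 to 52467: violated.
The claimed |C| lies above the Hamming bound, so no 7-ary code of length 11 with d ≥ 7 can have 63775 codewords.


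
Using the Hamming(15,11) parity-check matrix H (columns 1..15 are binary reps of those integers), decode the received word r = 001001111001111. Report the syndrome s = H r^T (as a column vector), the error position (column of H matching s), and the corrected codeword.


s = (0, 0, 1, 1)^T, error position = 3, corrected codeword c = 000001111001111

Compute s = H r^T mod 2 one row at a time:
  s_1 = 1 + 1 + 0 + 0 + 1 + 1 + 1 + 1 = 6 ≡ 0 (mod 2).
  s_2 = 0 + 0 + 1 + 1 + 1 + 1 + 1 + 1 = 6 ≡ 0 (mod 2).
  s_3 = 0 + 1 + 1 + 1 + 0 + 0 + 1 + 1 = 5 ≡ 1 (mod 2).
  s_4 = 0 + 1 + 0 + 1 + 1 + 0 + 1 + 1 = 5 ≡ 1 (mod 2).
s = (0, 0, 1, 1)^T — this equals column 3 of H (binary 0011), so error is at position 3.
Correct: flip bit 3 of r = 001001111001111 to get c = 000001111001111.


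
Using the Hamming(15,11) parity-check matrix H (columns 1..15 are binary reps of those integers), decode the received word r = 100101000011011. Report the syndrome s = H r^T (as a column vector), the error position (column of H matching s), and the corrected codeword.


s = (0, 1, 0, 1)^T, error position = 5, corrected codeword c = 100111000011011

Compute s = H r^T mod 2 one row at a time:
  s_1 = 0 + 0 + 0 + 1 + 1 + 0 + 1 + 1 = 4 ≡ 0 (mod 2).
  s_2 = 1 + 0 + 1 + 0 + 1 + 0 + 1 + 1 = 5 ≡ 1 (mod 2).
  s_3 = 0 + 0 + 1 + 0 + 0 + 1 + 1 + 1 = 4 ≡ 0 (mod 2).
  s_4 = 1 + 0 + 0 + 0 + 0 + 1 + 0 + 1 = 3 ≡ 1 (mod 2).
s = (0, 1, 0, 1)^T — this equals column 5 of H (binary 0101), so error is at position 5.
Correct: flip bit 5 of r = 100101000011011 to get c = 100111000011011.


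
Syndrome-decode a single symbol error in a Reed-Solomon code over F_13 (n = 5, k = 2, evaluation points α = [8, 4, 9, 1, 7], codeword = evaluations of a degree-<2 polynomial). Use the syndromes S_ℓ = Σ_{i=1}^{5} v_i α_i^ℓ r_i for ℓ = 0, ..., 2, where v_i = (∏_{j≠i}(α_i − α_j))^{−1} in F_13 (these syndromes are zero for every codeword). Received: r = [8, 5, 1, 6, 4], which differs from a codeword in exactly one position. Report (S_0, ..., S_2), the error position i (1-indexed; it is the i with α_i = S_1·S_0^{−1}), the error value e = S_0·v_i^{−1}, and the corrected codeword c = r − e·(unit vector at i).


S = (1, 9, 3), error at position 3, error magnitude e = 2, c = [8, 5, 12, 6, 4].

Step 1: column multipliers v_i = (∏_{j≠i}(α_i − α_j))^{−1} mod 13.
  i = 1 (α = 8): (8−4)(8−9)(8−1)(8−7) = 4·(−1)·7·1 = −28 ≡ 11, so v_1 = 11^{−1} = 6 (mod 13).
  i = 2 (α = 4): (4−8)(4−9)(4−1)(4−7) = (−4)·(−5)·3·(−3) = −180 ≡ 2, so v_2 = 2^{−1} = 7 (mod 13).
  i = 3 (α = 9): (9−8)(9−4)(9−1)(9−7) = 1·5·8·2 = 80 ≡ 2, so v_3 = 2^{−1} = 7 (mod 13).
  i = 4 (α = 1): (1−8)(1−4)(1−9)(1−7) = (−7)·(−3)·(−8)·(−6) = 1008 ≡ 7, so v_4 = 7^{−1} = 2 (mod 13).
  i = 5 (α = 7): (7−8)(7−4)(7−9)(7−1) = (−1)·3·(−2)·6 = 36 ≡ 10, so v_5 = 10^{−1} = 4 (mod 13).
  v = [6, 7, 7, 2, 4].
Step 2: syndromes of r = [8, 5, 1, 6, 4] (all sums mod 13).
  S_0 = Σ v_i r_i = 6·8 + 7·5 + 7·1 + 2·6 + 4·4 = 118 ≡ 1.
  S_1 = Σ v_i α_i r_i = 6·8·8 + 7·4·5 + 7·9·1 + 2·1·6 + 4·7·4 = 711 ≡ 9.
  α_i^2 mod 13 = [12, 3, 3, 1, 10].
  S_2 = Σ v_i α_i^2 r_i = 6·12·8 + 7·3·5 + 7·3·1 + 2·1·6 + 4·10·4 = 874 ≡ 3.
  S = (1, 9, 3) ≠ 0, so r is not a codeword (an error is present).
Step 3: locate the error. For a single error e at position i, S_ℓ = v_i·e·α_i^ℓ, so α_err = S_1/S_0.
  S_0^{−1} = 1^{−1} = 1 (mod 13), so α_err = 9·1 = 9 ≡ 9 = α_3. Error position i = 3.
  Consistency check: S_2/S_1 = 3·3 = 9 ≡ 9 = α_err ✓ (single-error assumption holds).
Step 4: error magnitude e = S_0/v_3 = S_0·∏_{j≠3}(α_3 − α_j) = 1·2 = 2 ≡ 2 (mod 13).
Step 5: correct position 3: c_3 = r_3 − e = 1 − 2 ≡ 12 (mod 13). Hence c = [8, 5, 12, 6, 4].
  Check: interpolating c through the α_i gives m(x) = 2 + 4·x (degree < 2) with m(α_i) = c_i for every i, so c is indeed a codeword.


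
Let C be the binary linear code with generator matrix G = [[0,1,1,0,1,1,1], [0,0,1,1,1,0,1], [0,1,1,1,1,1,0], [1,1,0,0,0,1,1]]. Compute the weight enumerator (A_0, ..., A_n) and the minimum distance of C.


Weight distribution: A_0 = 1, A_1 = 1, A_2 = 2, A_3 = 4, A_4 = 3, A_5 = 3, A_6 = 2. Minimum distance d = 1.

Enumerate all 2^4 = 16 messages m ∈ F_2^4.
For each, compute codeword c = mG in F_2^7, then tally its weight.
  m = 0000 → c = 0000000, weight = 0.
  m = 1000 → c = 0110111, weight = 5.
  m = 0100 → c = 0011101, weight = 4.
  m = 1100 → c = 0101010, weight = 3.
  m = 0010 → c = 0111110, weight = 5.
  m = 1010 → c = 0001001, weight = 2.
  m = 0110 → c = 0100011, weight = 3.
  m = 1110 → c = 0010100, weight = 2.
  m = 0001 → c = 1100011, weight = 4.
  m = 1001 → c = 1010100, weight = 3.
  m = 0101 → c = 1111110, weight = 6.
  m = 1101 → c = 1001001, weight = 3.
  m = 0011 → c = 1011101, weight = 5.
  m = 1011 → c = 1101010, weight = 4.
  m = 0111 → c = 1000000, weight = 1.
  m = 1111 → c = 1110111, weight = 6.
Tally weights:
  weight 0: 1 codewords.
  weight 1: 1 codewords.
  weight 2: 2 codewords.
  weight 3: 4 codewords.
  weight 4: 3 codewords.
  weight 5: 3 codewords.
  weight 6: 2 codewords.
Minimum distance d = smallest w > 0 with A_w > 0 = 1.
Sanity: Σ A_w = 16 = 2^4 = 16 ✓.


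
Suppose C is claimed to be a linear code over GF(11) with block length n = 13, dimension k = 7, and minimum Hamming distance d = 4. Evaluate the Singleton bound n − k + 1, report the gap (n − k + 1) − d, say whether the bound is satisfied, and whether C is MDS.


Singleton RHS = n − k + 1 = 7, slack = 3, bound satisfied, not MDS.

Singleton bound: d ≤ n − k + 1.
Here n = 13, k = 7, so n − k + 1 = 7.
Given d = 4, check d ≤ 7: YES.
Slack = (n − k + 1) − d = 3.
The code is NOT MDS (slack = 3 > 0).
Description: the claimed parameters are [13, 7, 4]_11; such a code would be non-MDS.


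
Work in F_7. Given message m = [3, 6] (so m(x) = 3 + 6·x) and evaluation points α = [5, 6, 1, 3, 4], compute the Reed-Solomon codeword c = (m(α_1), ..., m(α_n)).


c = [5, 4, 2, 0, 6]

Message polynomial: m(x) = 3 + 6·x (mod 7).
For each evaluation point α_i, compute m(α_i) mod 7:
  α_1 = 5: Horner steps 6 → 5, so m(5) = 5.
  α_2 = 6: Horner steps 6 → 4, so m(6) = 4.
  α_3 = 1: Horner steps 6 → 2, so m(1) = 2.
  α_4 = 3: Horner steps 6 → 0, so m(3) = 0.
  α_5 = 4: Horner steps 6 → 6, so m(4) = 6.
Codeword c = [5, 4, 2, 0, 6] ∈ F_7^5.


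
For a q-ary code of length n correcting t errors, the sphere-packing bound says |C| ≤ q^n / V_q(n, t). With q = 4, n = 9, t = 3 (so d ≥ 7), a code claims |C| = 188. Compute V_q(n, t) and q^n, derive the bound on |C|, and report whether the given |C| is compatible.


V_q(n, t) = 2620, q^n = 262144, Hamming bound = 100, |C| = 188 > bound (violated).

Step 1: Compute V_q(n, t) = Σ_{j=0}^3 C(n, j) (q−1)^j.
  j = 0: C(9,0)·(3)^0 = 1·1 = 1.
  j = 1: C(9,1)·(3)^1 = 9·3 = 27.
  j = 2: C(9,2)·(3)^2 = 36·9 = 324.
  j = 3: C(9,3)·(3)^3 = 84·27 = 2268.
  V_q(n, t) = 1 + 27 + 324 + 2268 = 2620.
Step 2: q^n = 4^9 = 262144.
Step 3: Hamming bound ⌊q^n / V_q(n,t)⌋ = ⌊262144/2620⌋ = 100.
Step 4: Compare |C| = 188 to 100: violated.
The claimed |C| lies above the Hamming bound, so no 4-ary code of length 9 with d ≥ 7 can have 188 codewords.


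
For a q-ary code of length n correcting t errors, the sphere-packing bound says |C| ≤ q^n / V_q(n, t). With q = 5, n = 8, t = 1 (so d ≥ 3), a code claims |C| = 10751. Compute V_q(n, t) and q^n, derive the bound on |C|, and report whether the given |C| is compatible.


V_q(n, t) = 33, q^n = 390625, Hamming bound = 11837, |C| = 10751 ≤ bound (satisfied).

Step 1: Compute V_q(n, t) = Σ_{j=0}^1 C(n, j) (q−1)^j.
  j = 0: C(8,0)·(4)^0 = 1·1 = 1.
  j = 1: C(8,1)·(4)^1 = 8·4 = 32.
  V_q(n, t) = 1 + 32 = 33.
Step 2: q^n = 5^8 = 390625.
Step 3: Hamming bound ⌊q^n / V_q(n,t)⌋ = ⌊390625/33⌋ = 11837.
Step 4: Compare |C| = 10751 to 11837: satisfied.
The claimed |C| lies below the Hamming bound.


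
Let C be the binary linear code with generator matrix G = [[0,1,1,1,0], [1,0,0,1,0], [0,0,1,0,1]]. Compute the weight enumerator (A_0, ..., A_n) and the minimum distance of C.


Weight distribution: A_0 = 1, A_2 = 2, A_3 = 4, A_4 = 1. Minimum distance d = 2.

Enumerate all 2^3 = 8 messages m ∈ F_2^3.
For each, compute codeword c = mG in F_2^5, then tally its weight.
  m = 000 → c = 00000, weight = 0.
  m = 100 → c = 01110, weight = 3.
  m = 010 → c = 10010, weight = 2.
  m = 110 → c = 11100, weight = 3.
  m = 001 → c = 00101, weight = 2.
  m = 101 → c = 01011, weight = 3.
  m = 011 → c = 10111, weight = 4.
  m = 111 → c = 11001, weight = 3.
Tally weights:
  weight 0: 1 codewords.
  weight 2: 2 codewords.
  weight 3: 4 codewords.
  weight 4: 1 codewords.
Minimum distance d = smallest w > 0 with A_w > 0 = 2.
Sanity: Σ A_w = 8 = 2^3 = 8 ✓.


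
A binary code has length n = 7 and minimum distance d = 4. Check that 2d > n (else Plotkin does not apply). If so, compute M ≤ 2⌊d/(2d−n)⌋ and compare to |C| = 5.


Plotkin bound M ≤ 8; given |C| = 5 ≤ bound (satisfied).

Check applicability: 2d = 8, n = 7.
2d − n = 1 > 0, so Plotkin applies.
Compute d/(2d−n) = 4/1 ≈ 4.0000.
⌊d/(2d−n)⌋ = 4.
Plotkin bound: M ≤ 2·4 = 8.
Given |C| = 5, check: satisfied.
This |C| is below the Plotkin bound.


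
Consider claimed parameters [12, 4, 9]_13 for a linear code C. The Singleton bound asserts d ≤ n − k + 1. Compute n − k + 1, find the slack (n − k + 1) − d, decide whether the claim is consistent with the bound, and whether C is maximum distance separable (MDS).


Singleton RHS = n − k + 1 = 9, slack = 0, bound satisfied, MDS.

Singleton bound: d ≤ n − k + 1.
Here n = 12, k = 4, so n − k + 1 = 9.
Given d = 9, check d ≤ 9: YES.
Slack = (n − k + 1) − d = 0.
The code is MDS (slack = 0).
Description: the claimed parameters are [12, 4, 9]_13; such a code would be MDS (meets Singleton bound).


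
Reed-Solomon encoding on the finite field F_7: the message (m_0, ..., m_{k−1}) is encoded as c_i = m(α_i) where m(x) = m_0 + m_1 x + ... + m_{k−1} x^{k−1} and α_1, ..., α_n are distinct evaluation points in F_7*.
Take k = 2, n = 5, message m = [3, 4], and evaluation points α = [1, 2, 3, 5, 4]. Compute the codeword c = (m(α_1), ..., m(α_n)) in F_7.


c = [0, 4, 1, 2, 5]

Message polynomial: m(x) = 3 + 4·x (mod 7).
For each evaluation point α_i, compute m(α_i) mod 7:
  α_1 = 1: Horner steps 4 → 0, so m(1) = 0.
  α_2 = 2: Horner steps 4 → 4, so m(2) = 4.
  α_3 = 3: Horner steps 4 → 1, so m(3) = 1.
  α_4 = 5: Horner steps 4 → 2, so m(5) = 2.
  α_5 = 4: Horner steps 4 → 5, so m(4) = 5.
Codeword c = [0, 4, 1, 2, 5] ∈ F_7^5.


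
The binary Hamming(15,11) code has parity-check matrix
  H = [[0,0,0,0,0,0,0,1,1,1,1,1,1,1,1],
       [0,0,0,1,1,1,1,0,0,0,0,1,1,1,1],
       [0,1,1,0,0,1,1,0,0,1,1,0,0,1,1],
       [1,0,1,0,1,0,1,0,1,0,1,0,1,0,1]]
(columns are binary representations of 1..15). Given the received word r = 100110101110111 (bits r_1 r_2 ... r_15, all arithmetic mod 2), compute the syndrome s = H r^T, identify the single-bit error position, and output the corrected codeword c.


s = (0, 0, 1, 1)^T, error position = 3, corrected codeword c = 101110101110111

Compute s = H r^T mod 2 one row at a time:
  s_1 = 0 + 1 + 1 + 1 + 0 + 1 + 1 + 1 = 6 ≡ 0 (mod 2).
  s_2 = 1 + 1 + 0 + 1 + 0 + 1 + 1 + 1 = 6 ≡ 0 (mod 2).
  s_3 = 0 + 0 + 0 + 1 + 1 + 1 + 1 + 1 = 5 ≡ 1 (mod 2).
  s_4 = 1 + 0 + 1 + 1 + 1 + 1 + 1 + 1 = 7 ≡ 1 (mod 2).
s = (0, 0, 1, 1)^T — this equals column 3 of H (binary 0011), so error is at position 3.
Correct: flip bit 3 of r = 100110101110111 to get c = 101110101110111.


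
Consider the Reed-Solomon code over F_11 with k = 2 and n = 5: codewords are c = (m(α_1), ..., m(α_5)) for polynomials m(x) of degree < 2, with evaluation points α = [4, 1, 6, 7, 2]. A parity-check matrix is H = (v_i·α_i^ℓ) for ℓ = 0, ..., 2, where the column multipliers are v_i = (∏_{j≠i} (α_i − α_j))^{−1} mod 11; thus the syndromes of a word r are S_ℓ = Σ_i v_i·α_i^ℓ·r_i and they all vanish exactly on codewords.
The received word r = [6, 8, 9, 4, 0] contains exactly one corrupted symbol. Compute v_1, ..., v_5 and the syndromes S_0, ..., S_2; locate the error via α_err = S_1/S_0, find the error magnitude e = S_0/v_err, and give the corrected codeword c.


S = (2, 1, 6), error at position 3, error magnitude e = 8, c = [6, 8, 1, 4, 0].

Step 1: column multipliers v_i = (∏_{j≠i}(α_i − α_j))^{−1} mod 11.
  i = 1 (α = 4): (4−1)(4−6)(4−7)(4−2) = 3·(−2)·(−3)·2 = 36 ≡ 3, so v_1 = 3^{−1} = 4 (mod 11).
  i = 2 (α = 1): (1−4)(1−6)(1−7)(1−2) = (−3)·(−5)·(−6)·(−1) = 90 ≡ 2, so v_2 = 2^{−1} = 6 (mod 11).
  i = 3 (α = 6): (6−4)(6−1)(6−7)(6−2) = 2·5·(−1)·4 = −40 ≡ 4, so v_3 = 4^{−1} = 3 (mod 11).
  i = 4 (α = 7): (7−4)(7−1)(7−6)(7−2) = 3·6·1·5 = 90 ≡ 2, so v_4 = 2^{−1} = 6 (mod 11).
  i = 5 (α = 2): (2−4)(2−1)(2−6)(2−7) = (−2)·1·(−4)·(−5) = −40 ≡ 4, so v_5 = 4^{−1} = 3 (mod 11).
  v = [4, 6, 3, 6, 3].
Step 2: syndromes of r = [6, 8, 9, 4, 0] (all sums mod 11).
  S_0 = Σ v_i r_i = 4·6 + 6·8 + 3·9 + 6·4 + 3·0 = 123 ≡ 2.
  S_1 = Σ v_i α_i r_i = 4·4·6 + 6·1·8 + 3·6·9 + 6·7·4 + 3·2·0 = 474 ≡ 1.
  α_i^2 mod 11 = [5, 1, 3, 5, 4].
  S_2 = Σ v_i α_i^2 r_i = 4·5·6 + 6·1·8 + 3·3·9 + 6·5·4 + 3·4·0 = 369 ≡ 6.
  S = (2, 1, 6) ≠ 0, so r is not a codeword (an error is present).
Step 3: locate the error. For a single error e at position i, S_ℓ = v_i·e·α_i^ℓ, so α_err = S_1/S_0.
  S_0^{−1} = 2^{−1} = 6 (mod 11), so α_err = 1·6 = 6 ≡ 6 = α_3. Error position i = 3.
  Consistency check: S_2/S_1 = 6·1 = 6 ≡ 6 = α_err ✓ (single-error assumption holds).
Step 4: error magnitude e = S_0/v_3 = S_0·∏_{j≠3}(α_3 − α_j) = 2·4 = 8 ≡ 8 (mod 11).
Step 5: correct position 3: c_3 = r_3 − e = 9 − 8 ≡ 1 (mod 11). Hence c = [6, 8, 1, 4, 0].
  Check: interpolating c through the α_i gives m(x) = 5 + 3·x (degree < 2) with m(α_i) = c_i for every i, so c is indeed a codeword.


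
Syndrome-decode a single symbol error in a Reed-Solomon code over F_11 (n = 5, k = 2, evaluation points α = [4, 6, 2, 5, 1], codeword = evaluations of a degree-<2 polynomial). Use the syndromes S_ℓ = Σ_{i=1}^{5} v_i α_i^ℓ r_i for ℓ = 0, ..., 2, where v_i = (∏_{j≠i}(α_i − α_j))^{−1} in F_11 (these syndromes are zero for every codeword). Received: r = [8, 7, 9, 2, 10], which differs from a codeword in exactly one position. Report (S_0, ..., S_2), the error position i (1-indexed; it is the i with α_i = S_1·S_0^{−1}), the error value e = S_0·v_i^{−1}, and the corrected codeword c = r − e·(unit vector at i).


S = (10, 10, 10), error at position 5, error magnitude e = 6, c = [8, 7, 9, 2, 4].

Step 1: column multipliers v_i = (∏_{j≠i}(α_i − α_j))^{−1} mod 11.
  i = 1 (α = 4): (4−6)(4−2)(4−5)(4−1) = (−2)·2·(−1)·3 = 12 ≡ 1, so v_1 = 1^{−1} = 1 (mod 11).
  i = 2 (α = 6): (6−4)(6−2)(6−5)(6−1) = 2·4·1·5 = 40 ≡ 7, so v_2 = 7^{−1} = 8 (mod 11).
  i = 3 (α = 2): (2−4)(2−6)(2−5)(2−1) = (−2)·(−4)·(−3)·1 = −24 ≡ 9, so v_3 = 9^{−1} = 5 (mod 11).
  i = 4 (α = 5): (5−4)(5−6)(5−2)(5−1) = 1·(−1)·3·4 = −12 ≡ 10, so v_4 = 10^{−1} = 10 (mod 11).
  i = 5 (α = 1): (1−4)(1−6)(1−2)(1−5) = (−3)·(−5)·(−1)·(−4) = 60 ≡ 5, so v_5 = 5^{−1} = 9 (mod 11).
  v = [1, 8, 5, 10, 9].
Step 2: syndromes of r = [8, 7, 9, 2, 10] (all sums mod 11).
  S_0 = Σ v_i r_i = 1·8 + 8·7 + 5·9 + 10·2 + 9·10 = 219 ≡ 10.
  S_1 = Σ v_i α_i r_i = 1·4·8 + 8·6·7 + 5·2·9 + 10·5·2 + 9·1·10 = 648 ≡ 10.
  α_i^2 mod 11 = [5, 3, 4, 3, 1].
  S_2 = Σ v_i α_i^2 r_i = 1·5·8 + 8·3·7 + 5·4·9 + 10·3·2 + 9·1·10 = 538 ≡ 10.
  S = (10, 10, 10) ≠ 0, so r is not a codeword (an error is present).
Step 3: locate the error. For a single error e at position i, S_ℓ = v_i·e·α_i^ℓ, so α_err = S_1/S_0.
  S_0^{−1} = 10^{−1} = 10 (mod 11), so α_err = 10·10 = 100 ≡ 1 = α_5. Error position i = 5.
  Consistency check: S_2/S_1 = 10·10 = 100 ≡ 1 = α_err ✓ (single-error assumption holds).
Step 4: error magnitude e = S_0/v_5 = S_0·∏_{j≠5}(α_5 − α_j) = 10·5 = 50 ≡ 6 (mod 11).
Step 5: correct position 5: c_5 = r_5 − e = 10 − 6 ≡ 4 (mod 11). Hence c = [8, 7, 9, 2, 4].
  Check: interpolating c through the α_i gives m(x) = 10 + 5·x (degree < 2) with m(α_i) = c_i for every i, so c is indeed a codeword.


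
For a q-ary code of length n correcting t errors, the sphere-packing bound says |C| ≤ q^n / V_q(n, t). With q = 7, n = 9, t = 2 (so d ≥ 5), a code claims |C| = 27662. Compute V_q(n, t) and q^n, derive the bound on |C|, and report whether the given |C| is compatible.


V_q(n, t) = 1351, q^n = 40353607, Hamming bound = 29869, |C| = 27662 ≤ bound (satisfied).

Step 1: Compute V_q(n, t) = Σ_{j=0}^2 C(n, j) (q−1)^j.
  j = 0: C(9,0)·(6)^0 = 1·1 = 1.
  j = 1: C(9,1)·(6)^1 = 9·6 = 54.
  j = 2: C(9,2)·(6)^2 = 36·36 = 1296.
  V_q(n, t) = 1 + 54 + 1296 = 1351.
Step 2: q^n = 7^9 = 40353607.
Step 3: Hamming bound ⌊q^n / V_q(n,t)⌋ = ⌊40353607/1351⌋ = 29869.
Step 4: Compare |C| = 27662 to 29869: satisfied.
The claimed |C| lies below the Hamming bound.


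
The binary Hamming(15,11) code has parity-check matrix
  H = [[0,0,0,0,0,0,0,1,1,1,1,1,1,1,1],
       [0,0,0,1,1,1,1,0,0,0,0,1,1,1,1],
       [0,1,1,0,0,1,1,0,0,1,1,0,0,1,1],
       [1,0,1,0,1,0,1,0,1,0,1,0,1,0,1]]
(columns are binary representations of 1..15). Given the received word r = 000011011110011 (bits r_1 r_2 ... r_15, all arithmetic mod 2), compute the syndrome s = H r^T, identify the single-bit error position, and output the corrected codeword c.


s = (0, 0, 1, 0)^T, error position = 2, corrected codeword c = 010011011110011

Compute s = H r^T mod 2 one row at a time:
  s_1 = 1 + 1 + 1 + 1 + 0 + 0 + 1 + 1 = 6 ≡ 0 (mod 2).
  s_2 = 0 + 1 + 1 + 0 + 0 + 0 + 1 + 1 = 4 ≡ 0 (mod 2).
  s_3 = 0 + 0 + 1 + 0 + 1 + 1 + 1 + 1 = 5 ≡ 1 (mod 2).
  s_4 = 0 + 0 + 1 + 0 + 1 + 1 + 0 + 1 = 4 ≡ 0 (mod 2).
s = (0, 0, 1, 0)^T — this equals column 2 of H (binary 0010), so error is at position 2.
Correct: flip bit 2 of r = 000011011110011 to get c = 010011011110011.


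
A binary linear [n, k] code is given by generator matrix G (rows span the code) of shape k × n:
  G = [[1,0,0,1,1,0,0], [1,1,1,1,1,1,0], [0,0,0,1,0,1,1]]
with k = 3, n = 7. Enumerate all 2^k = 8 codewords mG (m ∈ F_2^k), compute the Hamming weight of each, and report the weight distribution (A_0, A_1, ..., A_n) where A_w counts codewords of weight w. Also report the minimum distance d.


Weight distribution: A_0 = 1, A_3 = 3, A_4 = 2, A_5 = 1, A_6 = 1. Minimum distance d = 3.

Enumerate all 2^3 = 8 messages m ∈ F_2^3.
For each, compute codeword c = mG in F_2^7, then tally its weight.
  m = 000 → c = 0000000, weight = 0.
  m = 100 → c = 1001100, weight = 3.
  m = 010 → c = 1111110, weight = 6.
  m = 110 → c = 0110010, weight = 3.
  m = 001 → c = 0001011, weight = 3.
  m = 101 → c = 1000111, weight = 4.
  m = 011 → c = 1110101, weight = 5.
  m = 111 → c = 0111001, weight = 4.
Tally weights:
  weight 0: 1 codewords.
  weight 3: 3 codewords.
  weight 4: 2 codewords.
  weight 5: 1 codewords.
  weight 6: 1 codewords.
Minimum distance d = smallest w > 0 with A_w > 0 = 3.
Sanity: Σ A_w = 8 = 2^3 = 8 ✓.


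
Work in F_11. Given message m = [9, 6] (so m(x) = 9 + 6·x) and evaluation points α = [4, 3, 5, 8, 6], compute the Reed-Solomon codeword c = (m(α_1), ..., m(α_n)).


c = [0, 5, 6, 2, 1]

Message polynomial: m(x) = 9 + 6·x (mod 11).
For each evaluation point α_i, compute m(α_i) mod 11:
  α_1 = 4: Horner steps 6 → 0, so m(4) = 0.
  α_2 = 3: Horner steps 6 → 5, so m(3) = 5.
  α_3 = 5: Horner steps 6 → 6, so m(5) = 6.
  α_4 = 8: Horner steps 6 → 2, so m(8) = 2.
  α_5 = 6: Horner steps 6 → 1, so m(6) = 1.
Codeword c = [0, 5, 6, 2, 1] ∈ F_11^5.


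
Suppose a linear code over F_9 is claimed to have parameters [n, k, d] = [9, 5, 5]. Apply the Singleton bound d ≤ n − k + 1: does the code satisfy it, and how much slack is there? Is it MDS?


Singleton RHS = n − k + 1 = 5, slack = 0, bound satisfied, MDS.

Singleton bound: d ≤ n − k + 1.
Here n = 9, k = 5, so n − k + 1 = 5.
Given d = 5, check d ≤ 5: YES.
Slack = (n − k + 1) − d = 0.
The code is MDS (slack = 0).
Description: the claimed parameters are [9, 5, 5]_9; such a code would be MDS (meets Singleton bound).


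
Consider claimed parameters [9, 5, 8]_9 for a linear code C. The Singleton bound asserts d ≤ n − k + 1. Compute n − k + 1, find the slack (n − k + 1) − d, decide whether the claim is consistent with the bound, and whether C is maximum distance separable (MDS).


Singleton RHS = n − k + 1 = 5, slack = -3, bound violated (no such code; not MDS).

Singleton bound: d ≤ n − k + 1.
Here n = 9, k = 5, so n − k + 1 = 5.
Given d = 8, check d ≤ 5: NO.
Slack = (n − k + 1) − d = -3.
The slack is negative: d = 8 exceeds n − k + 1 = 5 by 3, so the Singleton bound is violated and no linear [9, 5, 8]_9 code can exist. In particular it is not MDS (MDS requires d = n − k + 1 exactly).
Description: the claimed parameters are [9, 5, 8]_9; such a code would be impossible (violates the Singleton bound).


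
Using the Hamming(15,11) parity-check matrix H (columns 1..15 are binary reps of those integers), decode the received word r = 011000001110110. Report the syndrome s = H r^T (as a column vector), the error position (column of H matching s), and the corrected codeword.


s = (1, 0, 1, 0)^T, error position = 10, corrected codeword c = 011000001010110

Compute s = H r^T mod 2 one row at a time:
  s_1 = 0 + 1 + 1 + 1 + 0 + 1 + 1 + 0 = 5 ≡ 1 (mod 2).
  s_2 = 0 + 0 + 0 + 0 + 0 + 1 + 1 + 0 = 2 ≡ 0 (mod 2).
  s_3 = 1 + 1 + 0 + 0 + 1 + 1 + 1 + 0 = 5 ≡ 1 (mod 2).
  s_4 = 0 + 1 + 0 + 0 + 1 + 1 + 1 + 0 = 4 ≡ 0 (mod 2).
s = (1, 0, 1, 0)^T — this equals column 10 of H (binary 1010), so error is at position 10.
Correct: flip bit 10 of r = 011000001110110 to get c = 011000001010110.


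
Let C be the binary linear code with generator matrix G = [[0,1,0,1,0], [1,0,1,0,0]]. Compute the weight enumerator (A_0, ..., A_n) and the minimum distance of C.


Weight distribution: A_0 = 1, A_2 = 2, A_4 = 1. Minimum distance d = 2.

Enumerate all 2^2 = 4 messages m ∈ F_2^2.
For each, compute codeword c = mG in F_2^5, then tally its weight.
  m = 00 → c = 00000, weight = 0.
  m = 10 → c = 01010, weight = 2.
  m = 01 → c = 10100, weight = 2.
  m = 11 → c = 11110, weight = 4.
Tally weights:
  weight 0: 1 codewords.
  weight 2: 2 codewords.
  weight 4: 1 codewords.
Minimum distance d = smallest w > 0 with A_w > 0 = 2.
Sanity: Σ A_w = 4 = 2^2 = 4 ✓.


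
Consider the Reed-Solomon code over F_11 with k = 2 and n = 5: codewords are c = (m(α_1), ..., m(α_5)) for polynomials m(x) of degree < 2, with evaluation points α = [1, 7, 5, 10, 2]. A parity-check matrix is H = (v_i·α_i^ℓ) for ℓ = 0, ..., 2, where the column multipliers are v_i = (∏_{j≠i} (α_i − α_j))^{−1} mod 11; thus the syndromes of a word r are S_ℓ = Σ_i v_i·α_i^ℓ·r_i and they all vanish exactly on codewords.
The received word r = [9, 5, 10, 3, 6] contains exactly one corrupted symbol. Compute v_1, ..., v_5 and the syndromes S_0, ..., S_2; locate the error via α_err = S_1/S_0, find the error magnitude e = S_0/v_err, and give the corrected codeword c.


S = (5, 10, 9), error at position 5, error magnitude e = 5, c = [9, 5, 10, 3, 1].

Step 1: column multipliers v_i = (∏_{j≠i}(α_i − α_j))^{−1} mod 11.
  i = 1 (α = 1): (1−7)(1−5)(1−10)(1−2) = (−6)·(−4)·(−9)·(−1) = 216 ≡ 7, so v_1 = 7^{−1} = 8 (mod 11).
  i = 2 (α = 7): (7−1)(7−5)(7−10)(7−2) = 6·2·(−3)·5 = −180 ≡ 7, so v_2 = 7^{−1} = 8 (mod 11).
  i = 3 (α = 5): (5−1)(5−7)(5−10)(5−2) = 4·(−2)·(−5)·3 = 120 ≡ 10, so v_3 = 10^{−1} = 10 (mod 11).
  i = 4 (α = 10): (10−1)(10−7)(10−5)(10−2) = 9·3·5·8 = 1080 ≡ 2, so v_4 = 2^{−1} = 6 (mod 11).
  i = 5 (α = 2): (2−1)(2−7)(2−5)(2−10) = 1·(−5)·(−3)·(−8) = −120 ≡ 1, so v_5 = 1^{−1} = 1 (mod 11).
  v = [8, 8, 10, 6, 1].
Step 2: syndromes of r = [9, 5, 10, 3, 6] (all sums mod 11).
  S_0 = Σ v_i r_i = 8·9 + 8·5 + 10·10 + 6·3 + 1·6 = 236 ≡ 5.
  S_1 = Σ v_i α_i r_i = 8·1·9 + 8·7·5 + 10·5·10 + 6·10·3 + 1·2·6 = 1044 ≡ 10.
  α_i^2 mod 11 = [1, 5, 3, 1, 4].
  S_2 = Σ v_i α_i^2 r_i = 8·1·9 + 8·5·5 + 10·3·10 + 6·1·3 + 1·4·6 = 614 ≡ 9.
  S = (5, 10, 9) ≠ 0, so r is not a codeword (an error is present).
Step 3: locate the error. For a single error e at position i, S_ℓ = v_i·e·α_i^ℓ, so α_err = S_1/S_0.
  S_0^{−1} = 5^{−1} = 9 (mod 11), so α_err = 10·9 = 90 ≡ 2 = α_5. Error position i = 5.
  Consistency check: S_2/S_1 = 9·10 = 90 ≡ 2 = α_err ✓ (single-error assumption holds).
Step 4: error magnitude e = S_0/v_5 = S_0·∏_{j≠5}(α_5 − α_j) = 5·1 = 5 ≡ 5 (mod 11).
Step 5: correct position 5: c_5 = r_5 − e = 6 − 5 ≡ 1 (mod 11). Hence c = [9, 5, 10, 3, 1].
  Check: interpolating c through the α_i gives m(x) = 6 + 3·x (degree < 2) with m(α_i) = c_i for every i, so c is indeed a codeword.


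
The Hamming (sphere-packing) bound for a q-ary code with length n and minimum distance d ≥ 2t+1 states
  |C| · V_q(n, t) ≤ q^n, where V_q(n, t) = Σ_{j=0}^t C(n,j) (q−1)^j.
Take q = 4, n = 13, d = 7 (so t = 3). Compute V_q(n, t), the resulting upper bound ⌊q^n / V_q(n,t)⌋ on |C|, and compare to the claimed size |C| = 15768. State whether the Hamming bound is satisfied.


V_q(n, t) = 8464, q^n = 67108864, Hamming bound = 7928, |C| = 15768 > bound (violated).

Step 1: Compute V_q(n, t) = Σ_{j=0}^3 C(n, j) (q−1)^j.
  j = 0: C(13,0)·(3)^0 = 1·1 = 1.
  j = 1: C(13,1)·(3)^1 = 13·3 = 39.
  j = 2: C(13,2)·(3)^2 = 78·9 = 702.
  j = 3: C(13,3)·(3)^3 = 286·27 = 7722.
  V_q(n, t) = 1 + 39 + 702 + 7722 = 8464.
Step 2: q^n = 4^13 = 67108864.
Step 3: Hamming bound ⌊q^n / V_q(n,t)⌋ = ⌊67108864/8464⌋ = 7928.
Step 4: Compare |C| = 15768 to 7928: violated.
The claimed |C| lies above the Hamming bound, so no 4-ary code of length 13 with d ≥ 7 can have 15768 codewords.


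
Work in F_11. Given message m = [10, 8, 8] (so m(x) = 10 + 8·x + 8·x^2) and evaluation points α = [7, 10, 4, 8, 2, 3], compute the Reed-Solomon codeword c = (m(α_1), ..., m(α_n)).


c = [7, 10, 5, 3, 3, 7]

Message polynomial: m(x) = 10 + 8·x + 8·x^2 (mod 11).
For each evaluation point α_i, compute m(α_i) mod 11:
  α_1 = 7: Horner steps 8 → 9 → 7, so m(7) = 7.
  α_2 = 10: Horner steps 8 → 0 → 10, so m(10) = 10.
  α_3 = 4: Horner steps 8 → 7 → 5, so m(4) = 5.
  α_4 = 8: Horner steps 8 → 6 → 3, so m(8) = 3.
  α_5 = 2: Horner steps 8 → 2 → 3, so m(2) = 3.
  α_6 = 3: Horner steps 8 → 10 → 7, so m(3) = 7.
Codeword c = [7, 10, 5, 3, 3, 7] ∈ F_11^6.


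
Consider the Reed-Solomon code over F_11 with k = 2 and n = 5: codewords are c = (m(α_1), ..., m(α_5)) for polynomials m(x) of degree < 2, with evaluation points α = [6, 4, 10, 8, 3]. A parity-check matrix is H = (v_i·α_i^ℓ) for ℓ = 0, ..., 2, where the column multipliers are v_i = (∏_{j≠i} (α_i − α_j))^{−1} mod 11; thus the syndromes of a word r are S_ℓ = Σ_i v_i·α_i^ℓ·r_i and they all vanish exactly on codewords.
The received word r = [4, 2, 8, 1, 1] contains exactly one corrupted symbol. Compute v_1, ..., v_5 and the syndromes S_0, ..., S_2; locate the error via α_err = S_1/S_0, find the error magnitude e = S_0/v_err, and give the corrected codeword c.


S = (9, 6, 4), error at position 4, error magnitude e = 6, c = [4, 2, 8, 6, 1].

Step 1: column multipliers v_i = (∏_{j≠i}(α_i − α_j))^{−1} mod 11.
  i = 1 (α = 6): (6−4)(6−10)(6−8)(6−3) = 2·(−4)·(−2)·3 = 48 ≡ 4, so v_1 = 4^{−1} = 3 (mod 11).
  i = 2 (α = 4): (4−6)(4−10)(4−8)(4−3) = (−2)·(−6)·(−4)·1 = −48 ≡ 7, so v_2 = 7^{−1} = 8 (mod 11).
  i = 3 (α = 10): (10−6)(10−4)(10−8)(10−3) = 4·6·2·7 = 336 ≡ 6, so v_3 = 6^{−1} = 2 (mod 11).
  i = 4 (α = 8): (8−6)(8−4)(8−10)(8−3) = 2·4·(−2)·5 = −80 ≡ 8, so v_4 = 8^{−1} = 7 (mod 11).
  i = 5 (α = 3): (3−6)(3−4)(3−10)(3−8) = (−3)·(−1)·(−7)·(−5) = 105 ≡ 6, so v_5 = 6^{−1} = 2 (mod 11).
  v = [3, 8, 2, 7, 2].
Step 2: syndromes of r = [4, 2, 8, 1, 1] (all sums mod 11).
  S_0 = Σ v_i r_i = 3·4 + 8·2 + 2·8 + 7·1 + 2·1 = 53 ≡ 9.
  S_1 = Σ v_i α_i r_i = 3·6·4 + 8·4·2 + 2·10·8 + 7·8·1 + 2·3·1 = 358 ≡ 6.
  α_i^2 mod 11 = [3, 5, 1, 9, 9].
  S_2 = Σ v_i α_i^2 r_i = 3·3·4 + 8·5·2 + 2·1·8 + 7·9·1 + 2·9·1 = 213 ≡ 4.
  S = (9, 6, 4) ≠ 0, so r is not a codeword (an error is present).
Step 3: locate the error. For a single error e at position i, S_ℓ = v_i·e·α_i^ℓ, so α_err = S_1/S_0.
  S_0^{−1} = 9^{−1} = 5 (mod 11), so α_err = 6·5 = 30 ≡ 8 = α_4. Error position i = 4.
  Consistency check: S_2/S_1 = 4·2 = 8 ≡ 8 = α_err ✓ (single-error assumption holds).
Step 4: error magnitude e = S_0/v_4 = S_0·∏_{j≠4}(α_4 − α_j) = 9·8 = 72 ≡ 6 (mod 11).
Step 5: correct position 4: c_4 = r_4 − e = 1 − 6 ≡ 6 (mod 11). Hence c = [4, 2, 8, 6, 1].
  Check: interpolating c through the α_i gives m(x) = 9 + 1·x (degree < 2) with m(α_i) = c_i for every i, so c is indeed a codeword.


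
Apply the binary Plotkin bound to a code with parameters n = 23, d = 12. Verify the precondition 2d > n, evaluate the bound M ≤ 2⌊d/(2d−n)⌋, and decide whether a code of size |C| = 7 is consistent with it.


Plotkin bound M ≤ 24; given |C| = 7 ≤ bound (satisfied).

Check applicability: 2d = 24, n = 23.
2d − n = 1 > 0, so Plotkin applies.
Compute d/(2d−n) = 12/1 ≈ 12.0000.
⌊d/(2d−n)⌋ = 12.
Plotkin bound: M ≤ 2·12 = 24.
Given |C| = 7, check: satisfied.
This |C| is below the Plotkin bound.


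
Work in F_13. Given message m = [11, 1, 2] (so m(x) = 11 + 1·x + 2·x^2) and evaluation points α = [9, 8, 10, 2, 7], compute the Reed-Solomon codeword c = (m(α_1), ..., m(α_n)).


c = [0, 4, 0, 8, 12]

Message polynomial: m(x) = 11 + 1·x + 2·x^2 (mod 13).
For each evaluation point α_i, compute m(α_i) mod 13:
  α_1 = 9: Horner steps 2 → 6 → 0, so m(9) = 0.
  α_2 = 8: Horner steps 2 → 4 → 4, so m(8) = 4.
  α_3 = 10: Horner steps 2 → 8 → 0, so m(10) = 0.
  α_4 = 2: Horner steps 2 → 5 → 8, so m(2) = 8.
  α_5 = 7: Horner steps 2 → 2 → 12, so m(7) = 12.
Codeword c = [0, 4, 0, 8, 12] ∈ F_13^5.


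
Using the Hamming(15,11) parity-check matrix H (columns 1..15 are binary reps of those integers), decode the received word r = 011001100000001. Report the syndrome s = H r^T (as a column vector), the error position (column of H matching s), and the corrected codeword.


s = (1, 1, 1, 1)^T, error position = 15, corrected codeword c = 011001100000000

Compute s = H r^T mod 2 one row at a time:
  s_1 = 0 + 0 + 0 + 0 + 0 + 0 + 0 + 1 = 1 ≡ 1 (mod 2).
  s_2 = 0 + 0 + 1 + 1 + 0 + 0 + 0 + 1 = 3 ≡ 1 (mod 2).
  s_3 = 1 + 1 + 1 + 1 + 0 + 0 + 0 + 1 = 5 ≡ 1 (mod 2).
  s_4 = 0 + 1 + 0 + 1 + 0 + 0 + 0 + 1 = 3 ≡ 1 (mod 2).
s = (1, 1, 1, 1)^T — this equals column 15 of H (binary 1111), so error is at position 15.
Correct: flip bit 15 of r = 011001100000001 to get c = 011001100000000.


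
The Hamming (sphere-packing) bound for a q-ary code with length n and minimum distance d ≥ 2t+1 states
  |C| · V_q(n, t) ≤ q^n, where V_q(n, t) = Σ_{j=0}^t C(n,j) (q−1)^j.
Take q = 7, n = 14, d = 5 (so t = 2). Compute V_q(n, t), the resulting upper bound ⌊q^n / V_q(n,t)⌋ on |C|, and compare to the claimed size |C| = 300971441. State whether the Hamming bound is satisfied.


V_q(n, t) = 3361, q^n = 678223072849, Hamming bound = 201792047, |C| = 300971441 > bound (violated).

Step 1: Compute V_q(n, t) = Σ_{j=0}^2 C(n, j) (q−1)^j.
  j = 0: C(14,0)·(6)^0 = 1·1 = 1.
  j = 1: C(14,1)·(6)^1 = 14·6 = 84.
  j = 2: C(14,2)·(6)^2 = 91·36 = 3276.
  V_q(n, t) = 1 + 84 + 3276 = 3361.
Step 2: q^n = 7^14 = 678223072849.
Step 3: Hamming bound ⌊q^n / V_q(n,t)⌋ = ⌊678223072849/3361⌋ = 201792047.
Step 4: Compare |C| = 300971441 to 201792047: violated.
The claimed |C| lies above the Hamming bound, so no 7-ary code of length 14 with d ≥ 5 can have 300971441 codewords.


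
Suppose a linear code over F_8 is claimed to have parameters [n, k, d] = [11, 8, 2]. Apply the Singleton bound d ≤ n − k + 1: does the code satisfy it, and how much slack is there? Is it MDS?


Singleton RHS = n − k + 1 = 4, slack = 2, bound satisfied, not MDS.

Singleton bound: d ≤ n − k + 1.
Here n = 11, k = 8, so n − k + 1 = 4.
Given d = 2, check d ≤ 4: YES.
Slack = (n − k + 1) − d = 2.
The code is NOT MDS (slack = 2 > 0).
Description: the claimed parameters are [11, 8, 2]_8; such a code would be non-MDS.


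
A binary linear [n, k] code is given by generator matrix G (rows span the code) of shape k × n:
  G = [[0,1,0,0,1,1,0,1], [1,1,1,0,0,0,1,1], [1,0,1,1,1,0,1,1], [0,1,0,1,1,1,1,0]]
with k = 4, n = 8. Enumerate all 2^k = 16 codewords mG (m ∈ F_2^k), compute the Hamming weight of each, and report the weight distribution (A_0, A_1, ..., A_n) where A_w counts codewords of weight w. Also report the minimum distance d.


Weight distribution: A_0 = 1, A_2 = 1, A_3 = 4, A_4 = 3, A_5 = 4, A_6 = 3. Minimum distance d = 2.

Enumerate all 2^4 = 16 messages m ∈ F_2^4.
For each, compute codeword c = mG in F_2^8, then tally its weight.
  m = 0000 → c = 00000000, weight = 0.
  m = 1000 → c = 01001101, weight = 4.
  m = 0100 → c = 11100011, weight = 5.
  m = 1100 → c = 10101110, weight = 5.
  m = 0010 → c = 10111011, weight = 6.
  m = 1010 → c = 11110110, weight = 6.
  m = 0110 → c = 01011000, weight = 3.
  m = 1110 → c = 00010101, weight = 3.
  m = 0001 → c = 01011110, weight = 5.
  m = 1001 → c = 00010011, weight = 3.
  m = 0101 → c = 10111101, weight = 6.
  m = 1101 → c = 11110000, weight = 4.
  m = 0011 → c = 11100101, weight = 5.
  m = 1011 → c = 10101000, weight = 3.
  m = 0111 → c = 00000110, weight = 2.
  m = 1111 → c = 01001011, weight = 4.
Tally weights:
  weight 0: 1 codewords.
  weight 2: 1 codewords.
  weight 3: 4 codewords.
  weight 4: 3 codewords.
  weight 5: 4 codewords.
  weight 6: 3 codewords.
Minimum distance d = smallest w > 0 with A_w > 0 = 2.
Sanity: Σ A_w = 16 = 2^4 = 16 ✓.


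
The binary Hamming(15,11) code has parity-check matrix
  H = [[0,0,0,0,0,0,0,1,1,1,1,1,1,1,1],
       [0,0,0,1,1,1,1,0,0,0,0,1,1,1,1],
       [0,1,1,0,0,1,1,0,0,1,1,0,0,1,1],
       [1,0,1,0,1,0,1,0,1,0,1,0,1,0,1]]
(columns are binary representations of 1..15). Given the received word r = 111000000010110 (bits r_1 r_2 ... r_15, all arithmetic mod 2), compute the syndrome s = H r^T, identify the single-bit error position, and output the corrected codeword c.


s = (1, 0, 0, 0)^T, error position = 8, corrected codeword c = 111000010010110

Compute s = H r^T mod 2 one row at a time:
  s_1 = 0 + 0 + 0 + 1 + 0 + 1 + 1 + 0 = 3 ≡ 1 (mod 2).
  s_2 = 0 + 0 + 0 + 0 + 0 + 1 + 1 + 0 = 2 ≡ 0 (mod 2).
  s_3 = 1 + 1 + 0 + 0 + 0 + 1 + 1 + 0 = 4 ≡ 0 (mod 2).
  s_4 = 1 + 1 + 0 + 0 + 0 + 1 + 1 + 0 = 4 ≡ 0 (mod 2).
s = (1, 0, 0, 0)^T — this equals column 8 of H (binary 1000), so error is at position 8.
Correct: flip bit 8 of r = 111000000010110 to get c = 111000010010110.


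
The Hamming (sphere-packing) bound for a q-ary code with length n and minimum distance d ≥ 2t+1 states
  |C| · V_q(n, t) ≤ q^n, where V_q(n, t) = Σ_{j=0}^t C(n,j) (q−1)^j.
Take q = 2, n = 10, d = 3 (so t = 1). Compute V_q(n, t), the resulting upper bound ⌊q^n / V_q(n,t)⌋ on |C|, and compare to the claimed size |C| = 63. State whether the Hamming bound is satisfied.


V_q(n, t) = 11, q^n = 1024, Hamming bound = 93, |C| = 63 ≤ bound (satisfied).

Step 1: Compute V_q(n, t) = Σ_{j=0}^1 C(n, j) (q−1)^j.
  j = 0: C(10,0)·(1)^0 = 1·1 = 1.
  j = 1: C(10,1)·(1)^1 = 10·1 = 10.
  V_q(n, t) = 1 + 10 = 11.
Step 2: q^n = 2^10 = 1024.
Step 3: Hamming bound ⌊q^n / V_q(n,t)⌋ = ⌊1024/11⌋ = 93.
Step 4: Compare |C| = 63 to 93: satisfied.
The claimed |C| lies below the Hamming bound.


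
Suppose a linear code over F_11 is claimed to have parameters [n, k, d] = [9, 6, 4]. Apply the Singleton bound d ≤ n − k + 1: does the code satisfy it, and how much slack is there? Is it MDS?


Singleton RHS = n − k + 1 = 4, slack = 0, bound satisfied, MDS.

Singleton bound: d ≤ n − k + 1.
Here n = 9, k = 6, so n − k + 1 = 4.
Given d = 4, check d ≤ 4: YES.
Slack = (n − k + 1) − d = 0.
The code is MDS (slack = 0).
Description: the claimed parameters are [9, 6, 4]_11; such a code would be MDS (meets Singleton bound).


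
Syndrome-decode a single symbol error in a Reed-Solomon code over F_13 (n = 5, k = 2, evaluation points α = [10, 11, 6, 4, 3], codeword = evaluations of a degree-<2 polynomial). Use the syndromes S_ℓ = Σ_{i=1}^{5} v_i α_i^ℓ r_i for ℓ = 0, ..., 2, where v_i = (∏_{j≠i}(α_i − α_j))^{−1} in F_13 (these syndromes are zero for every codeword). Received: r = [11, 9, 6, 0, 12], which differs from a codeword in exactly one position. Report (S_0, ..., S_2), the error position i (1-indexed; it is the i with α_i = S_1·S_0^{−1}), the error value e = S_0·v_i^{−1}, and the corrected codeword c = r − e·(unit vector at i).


S = (6, 11, 5), error at position 4, error magnitude e = 3, c = [11, 9, 6, 10, 12].

Step 1: column multipliers v_i = (∏_{j≠i}(α_i − α_j))^{−1} mod 13.
  i = 1 (α = 10): (10−11)(10−6)(10−4)(10−3) = (−1)·4·6·7 = −168 ≡ 1, so v_1 = 1^{−1} = 1 (mod 13).
  i = 2 (α = 11): (11−10)(11−6)(11−4)(11−3) = 1·5·7·8 = 280 ≡ 7, so v_2 = 7^{−1} = 2 (mod 13).
  i = 3 (α = 6): (6−10)(6−11)(6−4)(6−3) = (−4)·(−5)·2·3 = 120 ≡ 3, so v_3 = 3^{−1} = 9 (mod 13).
  i = 4 (α = 4): (4−10)(4−11)(4−6)(4−3) = (−6)·(−7)·(−2)·1 = −84 ≡ 7, so v_4 = 7^{−1} = 2 (mod 13).
  i = 5 (α = 3): (3−10)(3−11)(3−6)(3−4) = (−7)·(−8)·(−3)·(−1) = 168 ≡ 12, so v_5 = 12^{−1} = 12 (mod 13).
  v = [1, 2, 9, 2, 12].
Step 2: syndromes of r = [11, 9, 6, 0, 12] (all sums mod 13).
  S_0 = Σ v_i r_i = 1·11 + 2·9 + 9·6 + 2·0 + 12·12 = 227 ≡ 6.
  S_1 = Σ v_i α_i r_i = 1·10·11 + 2·11·9 + 9·6·6 + 2·4·0 + 12·3·12 = 1064 ≡ 11.
  α_i^2 mod 13 = [9, 4, 10, 3, 9].
  S_2 = Σ v_i α_i^2 r_i = 1·9·11 + 2·4·9 + 9·10·6 + 2·3·0 + 12·9·12 = 2007 ≡ 5.
  S = (6, 11, 5) ≠ 0, so r is not a codeword (an error is present).
Step 3: locate the error. For a single error e at position i, S_ℓ = v_i·e·α_i^ℓ, so α_err = S_1/S_0.
  S_0^{−1} = 6^{−1} = 11 (mod 13), so α_err = 11·11 = 121 ≡ 4 = α_4. Error position i = 4.
  Consistency check: S_2/S_1 = 5·6 = 30 ≡ 4 = α_err ✓ (single-error assumption holds).
Step 4: error magnitude e = S_0/v_4 = S_0·∏_{j≠4}(α_4 − α_j) = 6·7 = 42 ≡ 3 (mod 13).
Step 5: correct position 4: c_4 = r_4 − e = 0 − 3 ≡ 10 (mod 13). Hence c = [11, 9, 6, 10, 12].
  Check: interpolating c through the α_i gives m(x) = 5 + 11·x (degree < 2) with m(α_i) = c_i for every i, so c is indeed a codeword.
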